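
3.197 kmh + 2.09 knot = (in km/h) 7.068. Check: 1 kmh = 0.27777778 m/s, so 3.197 kmh = 3.197 * 0.27777778 = 0.88805556 m/s. 1 knot = 0.51444444 m/s, so 2.09 knot = 2.09 * 0.51444444 = 1.0751889 m/s. Sum: 0.88805556 + 1.0751889 = 1.9632444 m/s. 1 km/h = 0.27777778 m/s, so 1.9632444 m/s = 1.9632444 / 0.27777778 = 7.06768 km/h ≈ 7.068 km/h (4 s.f.).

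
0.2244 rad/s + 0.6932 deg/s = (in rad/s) 0.2244 rad/s is already in rad/s. 1 deg/s = 0.017453293 rad/s, so 0.6932 deg/s = 0.6932 * 0.017453293 = 0.012098622 rad/s. Sum: 0.2244 + 0.012098622 = 0.23649862 rad/s. Result: 0.23649862 rad/s ≈ 0.2365 rad/s (4 s.f.). Final answer: 0.2365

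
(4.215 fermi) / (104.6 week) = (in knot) 1.295e-22. Check: 1 fermi = 1e-15 m, so 4.215 fermi = 4.215 * 1e-15 = 4.215e-15 m. 1 week = 604800 s, so 104.6 week = 104.6 * 604800 = 63262080 s. Combine: 4.215e-15 m / 63262080 s = 6.6627591e-23 m/s. 1 knot = 0.51444444 m/s, so 6.6627591e-23 m/s = 6.6627591e-23 / 0.51444444 = 1.2951368e-22 knot ≈ 1.295e-22 knot (4 s.f.).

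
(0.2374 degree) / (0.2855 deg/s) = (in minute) 0.01386. Check: 1 degree = 0.017453293 rad, so 0.2374 degree = 0.2374 * 0.017453293 = 0.0041434116 rad. 1 deg/s = 0.017453293 rad/s, so 0.2855 deg/s = 0.2855 * 0.017453293 = 0.004982915 rad/s. Combine: 0.0041434116 rad / 0.004982915 rad/s = 0.83152364 s. 1 minute = 60 s, so 0.83152364 s = 0.83152364 / 60 = 0.013858727 minute ≈ 0.01386 minute (4 s.f.).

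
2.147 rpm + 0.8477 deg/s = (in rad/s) 0.2396. Check: 1 rpm = 0.10471976 rad/s, so 2.147 rpm = 2.147 * 0.10471976 = 0.22483331 rad/s. 1 deg/s = 0.017453293 rad/s, so 0.8477 deg/s = 0.8477 * 0.017453293 = 0.014795156 rad/s. Sum: 0.22483331 + 0.014795156 = 0.23962847 rad/s. Result: 0.23962847 rad/s ≈ 0.2396 rad/s (4 s.f.).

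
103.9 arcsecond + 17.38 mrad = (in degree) 1.025. Check: 1 arcsecond = 4.8481368e-06 rad, so 103.9 arcsecond = 103.9 * 4.8481368e-06 = 0.00050372141 rad. 1 mrad = 0.001 rad, so 17.38 mrad = 17.38 * 0.001 = 0.01738 rad. Sum: 0.00050372141 + 0.01738 = 0.017883721 rad. 1 degree = 0.017453293 rad, so 0.017883721 rad = 0.017883721 / 0.017453293 = 1.0246618 degree ≈ 1.025 degree (4 s.f.).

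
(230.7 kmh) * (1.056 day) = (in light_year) 6.18e-10. Check: 1 kmh = 0.27777778 m/s, so 230.7 kmh = 230.7 * 0.27777778 = 64.083333 m/s. 1 day = 86400 s, so 1.056 day = 1.056 * 86400 = 91238.4 s. Combine: 64.083333 m/s * 91238.4 s = 5846860.8 m. 1 light_year = 9.4607305e+15 m, so 5846860.8 m = 5846860.8 / 9.4607305e+15 = 6.1801367e-10 light_year ≈ 6.18e-10 light_year (4 s.f.).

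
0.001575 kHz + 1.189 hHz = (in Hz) 120.5. Check: 1 kHz = 1000 Hz, so 0.001575 kHz = 0.001575 * 1000 = 1.575 Hz. 1 hHz = 100 Hz, so 1.189 hHz = 1.189 * 100 = 118.9 Hz. Sum: 1.575 + 118.9 = 120.475 Hz. Result: 120.475 Hz ≈ 120.5 Hz (4 s.f.).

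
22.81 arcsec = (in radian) 0.0001106. Check: 1 arcsec = 4.8481368e-06 rad, so 22.81 arcsec = 22.81 * 4.8481368e-06 = 0.000110586 rad. 0.000110586 rad = 0.000110586 radian ≈ 0.0001106 radian (4 s.f.).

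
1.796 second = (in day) 2.079e-05. Check: 1.796 second = 1.796 s. 1 day = 86400 s, so 1.796 s = 1.796 / 86400 = 2.0787037e-05 day ≈ 2.079e-05 day (4 s.f.).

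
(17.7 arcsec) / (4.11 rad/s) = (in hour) 1 arcsec = 4.8481368e-06 rad, so 17.7 arcsec = 17.7 * 4.8481368e-06 = 8.5812022e-05 rad. 4.11 rad/s is already in rad/s. Combine: 8.5812022e-05 rad / 4.11 rad/s = 2.0878837e-05 s. 1 hour = 3600 s, so 2.0878837e-05 s = 2.0878837e-05 / 3600 = 5.799677e-09 hour ≈ 5.8e-09 hour (4 s.f.). Final answer: 5.8e-09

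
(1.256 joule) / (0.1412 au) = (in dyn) 5.946e-06. Check: 1.256 joule = 1.256 J. 1 au = 1.4959787e+11 m, so 0.1412 au = 0.1412 * 1.4959787e+11 = 2.1123219e+10 m. Combine: 1.256 J / 2.1123219e+10 m = 5.9460633e-11 N. 1 dyn = 1e-05 N, so 5.9460633e-11 N = 5.9460633e-11 / 1e-05 = 5.9460633e-06 dyn ≈ 5.946e-06 dyn (4 s.f.).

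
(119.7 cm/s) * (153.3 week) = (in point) 3.146e+11. Check: 1 cm/s = 0.01 m/s, so 119.7 cm/s = 119.7 * 0.01 = 1.197 m/s. 1 week = 604800 s, so 153.3 week = 153.3 * 604800 = 92715840 s. Combine: 1.197 m/s * 92715840 s = 1.1098086e+08 m. 1 point = 0.00035277778 m, so 1.1098086e+08 m = 1.1098086e+08 / 0.00035277778 = 3.1459142e+11 point ≈ 3.146e+11 point (4 s.f.).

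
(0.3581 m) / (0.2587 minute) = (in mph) 0.3581 m is already in m. 1 minute = 60 s, so 0.2587 minute = 0.2587 * 60 = 15.522 s. Combine: 0.3581 m / 15.522 s = 0.023070481 m/s. 1 mph = 0.44704 m/s, so 0.023070481 m/s = 0.023070481 / 0.44704 = 0.051607195 mph ≈ 0.05161 mph (4 s.f.). Final answer: 0.05161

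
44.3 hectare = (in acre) 1 hectare = 10000 m^2, so 44.3 hectare = 44.3 * 10000 = 443000 m^2. 1 acre = 4046.8564 m^2, so 443000 m^2 = 443000 / 4046.8564 = 109.46768 acre ≈ 109.5 acre (4 s.f.). Final answer: 109.5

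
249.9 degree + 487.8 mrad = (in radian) 4.849. Check: 1 degree = 0.017453293 rad, so 249.9 degree = 249.9 * 0.017453293 = 4.3615778 rad. 1 mrad = 0.001 rad, so 487.8 mrad = 487.8 * 0.001 = 0.4878 rad. Sum: 4.3615778 + 0.4878 = 4.8493778 rad. 4.8493778 rad = 4.8493778 radian ≈ 4.849 radian (4 s.f.).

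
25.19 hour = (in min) 1511. Check: 1 hour = 3600 s, so 25.19 hour = 25.19 * 3600 = 90684 s. 1 min = 60 s, so 90684 s = 90684 / 60 = 1511.4 min ≈ 1511 min (4 s.f.).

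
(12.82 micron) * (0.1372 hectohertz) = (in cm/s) 1 micron = 1e-06 m, so 12.82 micron = 12.82 * 1e-06 = 1.282e-05 m. 1 hectohertz = 100 Hz, so 0.1372 hectohertz = 0.1372 * 100 = 13.72 Hz. Combine: 1.282e-05 m * 13.72 Hz = 0.0001758904 m/s. 1 cm/s = 0.01 m/s, so 0.0001758904 m/s = 0.0001758904 / 0.01 = 0.01758904 cm/s ≈ 0.01759 cm/s (4 s.f.). Final answer: 0.01759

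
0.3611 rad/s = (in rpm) 3.448. Check: 1 rpm = 0.10471976 rad/s, so 0.3611 rad/s = 0.3611 / 0.10471976 = 3.448251 rpm ≈ 3.448 rpm (4 s.f.).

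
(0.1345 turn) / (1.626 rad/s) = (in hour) 0.0001444. Check: 1 turn = 6.2831853 rad, so 0.1345 turn = 0.1345 * 6.2831853 = 0.84508842 rad. 1.626 rad/s is already in rad/s. Combine: 0.84508842 rad / 1.626 rad/s = 0.51973458 s. 1 hour = 3600 s, so 0.51973458 s = 0.51973458 / 3600 = 0.00014437072 hour ≈ 0.0001444 hour (4 s.f.).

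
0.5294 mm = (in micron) 529.4. Check: 1 mm = 0.001 m, so 0.5294 mm = 0.5294 * 0.001 = 0.0005294 m. 1 micron = 1e-06 m, so 0.0005294 m = 0.0005294 / 1e-06 = 529.4 micron.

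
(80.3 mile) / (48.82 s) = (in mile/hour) 1 mile = 1609.344 m, so 80.3 mile = 80.3 * 1609.344 = 129230.32 m. 48.82 s is already in s. Combine: 129230.32 m / 48.82 s = 2647.0775 m/s. 1 mile/hour = 0.44704 m/s, so 2647.0775 m/s = 2647.0775 / 0.44704 = 5921.3437 mile/hour ≈ 5921 mile/hour (4 s.f.). Final answer: 5921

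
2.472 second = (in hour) 0.0006867. Check: 2.472 second = 2.472 s. 1 hour = 3600 s, so 2.472 s = 2.472 / 3600 = 0.00068666667 hour ≈ 0.0006867 hour (4 s.f.).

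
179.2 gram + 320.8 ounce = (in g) 9274. Check: 1 gram = 0.001 kg, so 179.2 gram = 179.2 * 0.001 = 0.1792 kg. 1 ounce = 0.028349523 kg, so 320.8 ounce = 320.8 * 0.028349523 = 9.094527 kg. Sum: 0.1792 + 9.094527 = 9.273727 kg. 1 g = 0.001 kg, so 9.273727 kg = 9.273727 / 0.001 = 9273.727 g ≈ 9274 g (4 s.f.).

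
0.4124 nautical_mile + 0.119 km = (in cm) 8.828e+04. Check: 1 nautical_mile = 1852 m, so 0.4124 nautical_mile = 0.4124 * 1852 = 763.7648 m. 1 km = 1000 m, so 0.119 km = 0.119 * 1000 = 119 m. Sum: 763.7648 + 119 = 882.7648 m. 1 cm = 0.01 m, so 882.7648 m = 882.7648 / 0.01 = 88276.48 cm ≈ 8.828e+04 cm (4 s.f.).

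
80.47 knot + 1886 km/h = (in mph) 1 knot = 0.51444444 m/s, so 80.47 knot = 80.47 * 0.51444444 = 41.397344 m/s. 1 km/h = 0.27777778 m/s, so 1886 km/h = 1886 * 0.27777778 = 523.88889 m/s. Sum: 41.397344 + 523.88889 = 565.28623 m/s. 1 mph = 0.44704 m/s, so 565.28623 m/s = 565.28623 / 0.44704 = 1264.5093 mph ≈ 1265 mph (4 s.f.). Final answer: 1265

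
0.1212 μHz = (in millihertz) 0.0001212. Check: 1 μHz = 1e-06 Hz, so 0.1212 μHz = 0.1212 * 1e-06 = 1.212e-07 Hz. 1 millihertz = 0.001 Hz, so 1.212e-07 Hz = 1.212e-07 / 0.001 = 0.0001212 millihertz.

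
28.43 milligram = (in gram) 0.02843. Check: 1 milligram = 1e-06 kg, so 28.43 milligram = 28.43 * 1e-06 = 2.843e-05 kg. 1 gram = 0.001 kg, so 2.843e-05 kg = 2.843e-05 / 0.001 = 0.02843 gram.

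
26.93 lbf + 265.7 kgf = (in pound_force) 612.7. Check: 1 lbf = 4.4482216 N, so 26.93 lbf = 26.93 * 4.4482216 = 119.79061 N. 1 kgf = 9.80665 N, so 265.7 kgf = 265.7 * 9.80665 = 2605.6269 N. Sum: 119.79061 + 2605.6269 = 2725.4175 N. 1 pound_force = 4.4482216 N, so 2725.4175 N = 2725.4175 / 4.4482216 = 612.69823 pound_force ≈ 612.7 pound_force (4 s.f.).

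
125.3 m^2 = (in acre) 1 acre = 4046.8564 m^2, so 125.3 m^2 = 125.3 / 4046.8564 = 0.030962304 acre ≈ 0.03096 acre (4 s.f.). Final answer: 0.03096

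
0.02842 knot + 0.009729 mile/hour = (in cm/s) 1.897. Check: 1 knot = 0.51444444 m/s, so 0.02842 knot = 0.02842 * 0.51444444 = 0.014620511 m/s. 1 mile/hour = 0.44704 m/s, so 0.009729 mile/hour = 0.009729 * 0.44704 = 0.0043492522 m/s. Sum: 0.014620511 + 0.0043492522 = 0.018969763 m/s. 1 cm/s = 0.01 m/s, so 0.018969763 m/s = 0.018969763 / 0.01 = 1.8969763 cm/s ≈ 1.897 cm/s (4 s.f.).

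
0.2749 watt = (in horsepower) 0.2749 watt = 0.2749 W. 1 horsepower = 745.69987 W, so 0.2749 W = 0.2749 / 745.69987 = 0.00036864697 horsepower ≈ 0.0003686 horsepower (4 s.f.). Final answer: 0.0003686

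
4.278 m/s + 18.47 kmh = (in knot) 4.278 m/s is already in m/s. 1 kmh = 0.27777778 m/s, so 18.47 kmh = 18.47 * 0.27777778 = 5.1305556 m/s. Sum: 4.278 + 5.1305556 = 9.4085556 m/s. 1 knot = 0.51444444 m/s, so 9.4085556 m/s = 9.4085556 / 0.51444444 = 18.288769 knot ≈ 18.29 knot (4 s.f.). Final answer: 18.29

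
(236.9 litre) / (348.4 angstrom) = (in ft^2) 7.319e+07. Check: 1 litre = 0.001 m^3, so 236.9 litre = 236.9 * 0.001 = 0.2369 m^3. 1 angstrom = 1e-10 m, so 348.4 angstrom = 348.4 * 1e-10 = 3.484e-08 m. Combine: 0.2369 m^3 / 3.484e-08 m = 6799655.6 m^2. 1 ft^2 = 0.09290304 m^2, so 6799655.6 m^2 = 6799655.6 / 0.09290304 = 73190883 ft^2 ≈ 7.319e+07 ft^2 (4 s.f.).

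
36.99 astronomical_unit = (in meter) 1 astronomical_unit = 1.4959787e+11 m, so 36.99 astronomical_unit = 36.99 * 1.4959787e+11 = 5.5336252e+12 m. 5.5336252e+12 m = 5.5336252e+12 meter ≈ 5.534e+12 meter (4 s.f.). Final answer: 5.534e+12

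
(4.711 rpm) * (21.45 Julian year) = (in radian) 3.339e+08. Check: 1 rpm = 0.10471976 rad/s, so 4.711 rpm = 4.711 * 0.10471976 = 0.49333477 rad/s. 1 Julian year = 31557600 s, so 21.45 Julian year = 21.45 * 31557600 = 6.7691052e+08 s. Combine: 0.49333477 rad/s * 6.7691052e+08 s = 3.3394349e+08 rad. 3.3394349e+08 rad = 3.3394349e+08 radian ≈ 3.339e+08 radian (4 s.f.).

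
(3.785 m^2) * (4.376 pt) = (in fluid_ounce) 197.6. Check: 3.785 m^2 is already in m^2. 1 pt = 0.00035277778 m, so 4.376 pt = 4.376 * 0.00035277778 = 0.0015437556 m. Combine: 3.785 m^2 * 0.0015437556 m = 0.0058431148 m^3. 1 fluid_ounce = 2.957353e-05 m^3, so 0.0058431148 m^3 = 0.0058431148 / 2.957353e-05 = 197.57922 fluid_ounce ≈ 197.6 fluid_ounce (4 s.f.).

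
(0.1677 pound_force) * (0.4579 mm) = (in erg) 3416. Check: 1 pound_force = 4.4482216 N, so 0.1677 pound_force = 0.1677 * 4.4482216 = 0.74596676 N. 1 mm = 0.001 m, so 0.4579 mm = 0.4579 * 0.001 = 0.0004579 m. Combine: 0.74596676 N * 0.0004579 m = 0.00034157818 J. 1 erg = 1e-07 J, so 0.00034157818 J = 0.00034157818 / 1e-07 = 3415.7818 erg ≈ 3416 erg (4 s.f.).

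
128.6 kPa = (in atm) 1 kPa = 1000 Pa, so 128.6 kPa = 128.6 * 1000 = 128600 Pa. 1 atm = 101325 Pa, so 128600 Pa = 128600 / 101325 = 1.2691833 atm ≈ 1.269 atm (4 s.f.). Final answer: 1.269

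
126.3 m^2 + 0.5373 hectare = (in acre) 126.3 m^2 is already in m^2. 1 hectare = 10000 m^2, so 0.5373 hectare = 0.5373 * 10000 = 5373 m^2. Sum: 126.3 + 5373 = 5499.3 m^2. 1 acre = 4046.8564 m^2, so 5499.3 m^2 = 5499.3 / 4046.8564 = 1.3589066 acre ≈ 1.359 acre (4 s.f.). Final answer: 1.359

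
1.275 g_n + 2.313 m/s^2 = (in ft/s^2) 48.61. Check: 1 g_n = 9.80665 m/s^2, so 1.275 g_n = 1.275 * 9.80665 = 12.503479 m/s^2. 2.313 m/s^2 is already in m/s^2. Sum: 12.503479 + 2.313 = 14.816479 m/s^2. 1 ft/s^2 = 0.3048 m/s^2, so 14.816479 m/s^2 = 14.816479 / 0.3048 = 48.610495 ft/s^2 ≈ 48.61 ft/s^2 (4 s.f.).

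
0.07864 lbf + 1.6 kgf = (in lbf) 1 lbf = 4.4482216 N, so 0.07864 lbf = 0.07864 * 4.4482216 = 0.34980815 N. 1 kgf = 9.80665 N, so 1.6 kgf = 1.6 * 9.80665 = 15.69064 N. Sum: 0.34980815 + 15.69064 = 16.040448 N. 1 lbf = 4.4482216 N, so 16.040448 N = 16.040448 / 4.4482216 = 3.6060362 lbf ≈ 3.606 lbf (4 s.f.). Final answer: 3.606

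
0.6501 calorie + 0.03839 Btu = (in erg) 1 calorie = 4.184 J, so 0.6501 calorie = 0.6501 * 4.184 = 2.7200184 J. 1 Btu = 1055.0559 J, so 0.03839 Btu = 0.03839 * 1055.0559 = 40.503594 J. Sum: 2.7200184 + 40.503594 = 43.223613 J. 1 erg = 1e-07 J, so 43.223613 J = 43.223613 / 1e-07 = 4.3223613e+08 erg ≈ 4.322e+08 erg (4 s.f.). Final answer: 4.322e+08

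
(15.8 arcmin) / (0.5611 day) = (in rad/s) 9.48e-08. Check: 1 arcmin = 0.00029088821 rad, so 15.8 arcmin = 15.8 * 0.00029088821 = 0.0045960337 rad. 1 day = 86400 s, so 0.5611 day = 0.5611 * 86400 = 48479.04 s. Combine: 0.0045960337 rad / 48479.04 s = 9.4804553e-08 rad/s. Result: 9.4804553e-08 rad/s ≈ 9.48e-08 rad/s (4 s.f.).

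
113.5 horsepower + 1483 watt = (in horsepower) 1 horsepower = 745.69987 W, so 113.5 horsepower = 113.5 * 745.69987 = 84636.935 W. 1483 watt = 1483 W. Sum: 84636.935 + 1483 = 86119.935 W. 1 horsepower = 745.69987 W, so 86119.935 W = 86119.935 / 745.69987 = 115.48874 horsepower ≈ 115.5 horsepower (4 s.f.). Final answer: 115.5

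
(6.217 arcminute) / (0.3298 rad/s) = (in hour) 1 arcminute = 0.00029088821 rad, so 6.217 arcminute = 6.217 * 0.00029088821 = 0.001808452 rad. 0.3298 rad/s is already in rad/s. Combine: 0.001808452 rad / 0.3298 rad/s = 0.0054834809 s. 1 hour = 3600 s, so 0.0054834809 s = 0.0054834809 / 3600 = 1.5231891e-06 hour ≈ 1.523e-06 hour (4 s.f.). Final answer: 1.523e-06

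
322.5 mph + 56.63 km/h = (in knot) 1 mph = 0.44704 m/s, so 322.5 mph = 322.5 * 0.44704 = 144.1704 m/s. 1 km/h = 0.27777778 m/s, so 56.63 km/h = 56.63 * 0.27777778 = 15.730556 m/s. Sum: 144.1704 + 15.730556 = 159.90096 m/s. 1 knot = 0.51444444 m/s, so 159.90096 m/s = 159.90096 / 0.51444444 = 310.82259 knot ≈ 310.8 knot (4 s.f.). Final answer: 310.8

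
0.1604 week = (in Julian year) 1 week = 604800 s, so 0.1604 week = 0.1604 * 604800 = 97009.92 s. 1 Julian year = 31557600 s, so 97009.92 s = 97009.92 / 31557600 = 0.0030740589 Julian year ≈ 0.003074 Julian year (4 s.f.). Final answer: 0.003074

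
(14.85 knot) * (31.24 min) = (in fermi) 1 knot = 0.51444444 m/s, so 14.85 knot = 14.85 * 0.51444444 = 7.6395 m/s. 1 min = 60 s, so 31.24 min = 31.24 * 60 = 1874.4 s. Combine: 7.6395 m/s * 1874.4 s = 14319.479 m. 1 fermi = 1e-15 m, so 14319.479 m = 14319.479 / 1e-15 = 1.4319479e+19 fermi ≈ 1.432e+19 fermi (4 s.f.). Final answer: 1.432e+19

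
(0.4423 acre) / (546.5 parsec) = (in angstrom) 1 acre = 4046.8564 m^2, so 0.4423 acre = 0.4423 * 4046.8564 = 1789.9246 m^2. 1 parsec = 3.0856776e+16 m, so 546.5 parsec = 546.5 * 3.0856776e+16 = 1.6863228e+19 m. Combine: 1789.9246 m^2 / 1.6863228e+19 m = 1.0614365e-16 m. 1 angstrom = 1e-10 m, so 1.0614365e-16 m = 1.0614365e-16 / 1e-10 = 1.0614365e-06 angstrom ≈ 1.061e-06 angstrom (4 s.f.). Final answer: 1.061e-06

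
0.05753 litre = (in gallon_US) 1 litre = 0.001 m^3, so 0.05753 litre = 0.05753 * 0.001 = 5.753e-05 m^3. 1 gallon_US = 0.0037854118 m^3, so 5.753e-05 m^3 = 5.753e-05 / 0.0037854118 = 0.015197818 gallon_US ≈ 0.0152 gallon_US (4 s.f.). Final answer: 0.0152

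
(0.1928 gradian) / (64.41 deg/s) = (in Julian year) 8.537e-11. Check: 1 gradian = 0.015707963 rad, so 0.1928 gradian = 0.1928 * 0.015707963 = 0.0030284953 rad. 1 deg/s = 0.017453293 rad/s, so 64.41 deg/s = 64.41 * 0.017453293 = 1.1241666 rad/s. Combine: 0.0030284953 rad / 1.1241666 rad/s = 0.0026939916 s. 1 Julian year = 31557600 s, so 0.0026939916 s = 0.0026939916 / 31557600 = 8.5367443e-11 Julian year ≈ 8.537e-11 Julian year (4 s.f.).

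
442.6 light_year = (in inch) 1.649e+20. Check: 1 light_year = 9.4607305e+15 m, so 442.6 light_year = 442.6 * 9.4607305e+15 = 4.1873193e+18 m. 1 inch = 0.0254 m, so 4.1873193e+18 m = 4.1873193e+18 / 0.0254 = 1.6485509e+20 inch ≈ 1.649e+20 inch (4 s.f.).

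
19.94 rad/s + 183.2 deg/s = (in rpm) 19.94 rad/s is already in rad/s. 1 deg/s = 0.017453293 rad/s, so 183.2 deg/s = 183.2 * 0.017453293 = 3.1974432 rad/s. Sum: 19.94 + 3.1974432 = 23.137443 rad/s. 1 rpm = 0.10471976 rad/s, so 23.137443 rad/s = 23.137443 / 0.10471976 = 220.94631 rpm ≈ 220.9 rpm (4 s.f.). Final answer: 220.9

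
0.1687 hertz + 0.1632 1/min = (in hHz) 0.1687 hertz = 0.1687 Hz. 1 1/min = 0.016666667 Hz, so 0.1632 1/min = 0.1632 * 0.016666667 = 0.00272 Hz. Sum: 0.1687 + 0.00272 = 0.17142 Hz. 1 hHz = 100 Hz, so 0.17142 Hz = 0.17142 / 100 = 0.0017142 hHz ≈ 0.001714 hHz (4 s.f.). Final answer: 0.001714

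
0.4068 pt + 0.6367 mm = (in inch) 1 pt = 0.00035277778 m, so 0.4068 pt = 0.4068 * 0.00035277778 = 0.00014351 m. 1 mm = 0.001 m, so 0.6367 mm = 0.6367 * 0.001 = 0.0006367 m. Sum: 0.00014351 + 0.0006367 = 0.00078021 m. 1 inch = 0.0254 m, so 0.00078021 m = 0.00078021 / 0.0254 = 0.030716929 inch ≈ 0.03072 inch (4 s.f.). Final answer: 0.03072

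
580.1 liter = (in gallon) 153.2. Check: 1 liter = 0.001 m^3, so 580.1 liter = 580.1 * 0.001 = 0.5801 m^3. 1 gallon = 0.0037854118 m^3, so 0.5801 m^3 = 0.5801 / 0.0037854118 = 153.24621 gallon ≈ 153.2 gallon (4 s.f.).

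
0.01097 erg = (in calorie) 1 erg = 1e-07 J, so 0.01097 erg = 0.01097 * 1e-07 = 1.097e-09 J. 1 calorie = 4.184 J, so 1.097e-09 J = 1.097e-09 / 4.184 = 2.6218929e-10 calorie ≈ 2.622e-10 calorie (4 s.f.). Final answer: 2.622e-10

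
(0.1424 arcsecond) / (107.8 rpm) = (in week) 1.011e-13. Check: 1 arcsecond = 4.8481368e-06 rad, so 0.1424 arcsecond = 0.1424 * 4.8481368e-06 = 6.9037468e-07 rad. 1 rpm = 0.10471976 rad/s, so 107.8 rpm = 107.8 * 0.10471976 = 11.28879 rad/s. Combine: 6.9037468e-07 rad / 11.28879 rad/s = 6.1155775e-08 s. 1 week = 604800 s, so 6.1155775e-08 s = 6.1155775e-08 / 604800 = 1.0111735e-13 week ≈ 1.011e-13 week (4 s.f.).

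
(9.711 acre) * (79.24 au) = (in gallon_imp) 1 acre = 4046.8564 m^2, so 9.711 acre = 9.711 * 4046.8564 = 39299.023 m^2. 1 au = 1.4959787e+11 m, so 79.24 au = 79.24 * 1.4959787e+11 = 1.1854135e+13 m. Combine: 39299.023 m^2 * 1.1854135e+13 m = 4.6585593e+17 m^3. 1 gallon_imp = 0.00454609 m^3, so 4.6585593e+17 m^3 = 4.6585593e+17 / 0.00454609 = 1.0247398e+20 gallon_imp ≈ 1.025e+20 gallon_imp (4 s.f.). Final answer: 1.025e+20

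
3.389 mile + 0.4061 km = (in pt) 1.661e+07. Check: 1 mile = 1609.344 m, so 3.389 mile = 3.389 * 1609.344 = 5454.0668 m. 1 km = 1000 m, so 0.4061 km = 0.4061 * 1000 = 406.1 m. Sum: 5454.0668 + 406.1 = 5860.1668 m. 1 pt = 0.00035277778 m, so 5860.1668 m = 5860.1668 / 0.00035277778 = 16611496 pt ≈ 1.661e+07 pt (4 s.f.).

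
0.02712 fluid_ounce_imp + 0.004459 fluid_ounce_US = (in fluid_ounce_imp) 1 fluid_ounce_imp = 2.8413063e-05 m^3, so 0.02712 fluid_ounce_imp = 0.02712 * 2.8413063e-05 = 7.7056225e-07 m^3. 1 fluid_ounce_US = 2.957353e-05 m^3, so 0.004459 fluid_ounce_US = 0.004459 * 2.957353e-05 = 1.3186837e-07 m^3. Sum: 7.7056225e-07 + 1.3186837e-07 = 9.0243062e-07 m^3. 1 fluid_ounce_imp = 2.8413063e-05 m^3, so 9.0243062e-07 m^3 = 9.0243062e-07 / 2.8413063e-05 = 0.031761118 fluid_ounce_imp ≈ 0.03176 fluid_ounce_imp (4 s.f.). Final answer: 0.03176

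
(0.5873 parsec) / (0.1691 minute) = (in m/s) 1.786e+15. Check: 1 parsec = 3.0856776e+16 m, so 0.5873 parsec = 0.5873 * 3.0856776e+16 = 1.8122184e+16 m. 1 minute = 60 s, so 0.1691 minute = 0.1691 * 60 = 10.146 s. Combine: 1.8122184e+16 m / 10.146 s = 1.7861408e+15 m/s. Result: 1.7861408e+15 m/s ≈ 1.786e+15 m/s (4 s.f.).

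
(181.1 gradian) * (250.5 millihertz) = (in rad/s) 1 gradian = 0.015707963 rad, so 181.1 gradian = 181.1 * 0.015707963 = 2.8447121 rad. 1 millihertz = 0.001 Hz, so 250.5 millihertz = 250.5 * 0.001 = 0.2505 Hz. Combine: 2.8447121 rad * 0.2505 Hz = 0.71260039 rad/s. Result: 0.71260039 rad/s ≈ 0.7126 rad/s (4 s.f.). Final answer: 0.7126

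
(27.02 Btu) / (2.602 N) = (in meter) 1.096e+04. Check: 1 Btu = 1055.0559 J, so 27.02 Btu = 27.02 * 1055.0559 = 28507.609 J. 2.602 N is already in N. Combine: 28507.609 J / 2.602 N = 10956.037 m. 10956.037 m = 10956.037 meter ≈ 1.096e+04 meter (4 s.f.).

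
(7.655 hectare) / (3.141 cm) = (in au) 1.629e-05. Check: 1 hectare = 10000 m^2, so 7.655 hectare = 7.655 * 10000 = 76550 m^2. 1 cm = 0.01 m, so 3.141 cm = 3.141 * 0.01 = 0.03141 m. Combine: 76550 m^2 / 0.03141 m = 2437121.9 m. 1 au = 1.4959787e+11 m, so 2437121.9 m = 2437121.9 / 1.4959787e+11 = 1.6291154e-05 au ≈ 1.629e-05 au (4 s.f.).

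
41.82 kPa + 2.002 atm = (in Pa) 2.447e+05. Check: 1 kPa = 1000 Pa, so 41.82 kPa = 41.82 * 1000 = 41820 Pa. 1 atm = 101325 Pa, so 2.002 atm = 2.002 * 101325 = 202852.65 Pa. Sum: 41820 + 202852.65 = 244672.65 Pa. Result: 244672.65 Pa ≈ 2.447e+05 Pa (4 s.f.).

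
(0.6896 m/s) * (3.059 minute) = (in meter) 0.6896 m/s is already in m/s. 1 minute = 60 s, so 3.059 minute = 3.059 * 60 = 183.54 s. Combine: 0.6896 m/s * 183.54 s = 126.56918 m. 126.56918 m = 126.56918 meter ≈ 126.6 meter (4 s.f.). Final answer: 126.6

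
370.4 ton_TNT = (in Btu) 1 ton_TNT = 4.184e+09 J, so 370.4 ton_TNT = 370.4 * 4.184e+09 = 1.5497536e+12 J. 1 Btu = 1055.0559 J, so 1.5497536e+12 J = 1.5497536e+12 / 1055.0559 = 1.468883e+09 Btu ≈ 1.469e+09 Btu (4 s.f.). Final answer: 1.469e+09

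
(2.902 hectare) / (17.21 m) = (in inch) 1 hectare = 10000 m^2, so 2.902 hectare = 2.902 * 10000 = 29020 m^2. 17.21 m is already in m. Combine: 29020 m^2 / 17.21 m = 1686.2289 m. 1 inch = 0.0254 m, so 1686.2289 m = 1686.2289 / 0.0254 = 66386.966 inch ≈ 6.639e+04 inch (4 s.f.). Final answer: 6.639e+04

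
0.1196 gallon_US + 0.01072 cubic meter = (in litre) 1 gallon_US = 0.0037854118 m^3, so 0.1196 gallon_US = 0.1196 * 0.0037854118 = 0.00045273525 m^3. 0.01072 cubic meter = 0.01072 m^3. Sum: 0.00045273525 + 0.01072 = 0.011172735 m^3. 1 litre = 0.001 m^3, so 0.011172735 m^3 = 0.011172735 / 0.001 = 11.172735 litre ≈ 11.17 litre (4 s.f.). Final answer: 11.17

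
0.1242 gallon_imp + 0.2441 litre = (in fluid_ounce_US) 27.35. Check: 1 gallon_imp = 0.00454609 m^3, so 0.1242 gallon_imp = 0.1242 * 0.00454609 = 0.00056462438 m^3. 1 litre = 0.001 m^3, so 0.2441 litre = 0.2441 * 0.001 = 0.0002441 m^3. Sum: 0.00056462438 + 0.0002441 = 0.00080872438 m^3. 1 fluid_ounce_US = 2.957353e-05 m^3, so 0.00080872438 m^3 = 0.00080872438 / 2.957353e-05 = 27.346224 fluid_ounce_US ≈ 27.35 fluid_ounce_US (4 s.f.).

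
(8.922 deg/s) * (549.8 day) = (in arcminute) 2.543e+10. Check: 1 deg/s = 0.017453293 rad/s, so 8.922 deg/s = 8.922 * 0.017453293 = 0.15571828 rad/s. 1 day = 86400 s, so 549.8 day = 549.8 * 86400 = 47502720 s. Combine: 0.15571828 rad/s * 47502720 s = 7397041.7 rad. 1 arcminute = 0.00029088821 rad, so 7397041.7 rad = 7397041.7 / 0.00029088821 = 2.5429156e+10 arcminute ≈ 2.543e+10 arcminute (4 s.f.).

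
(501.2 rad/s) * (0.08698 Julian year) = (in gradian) 8.758e+10. Check: 501.2 rad/s is already in rad/s. 1 Julian year = 31557600 s, so 0.08698 Julian year = 0.08698 * 31557600 = 2744880 s. Combine: 501.2 rad/s * 2744880 s = 1.3757339e+09 rad. 1 gradian = 0.015707963 rad, so 1.3757339e+09 rad = 1.3757339e+09 / 0.015707963 = 8.7581939e+10 gradian ≈ 8.758e+10 gradian (4 s.f.).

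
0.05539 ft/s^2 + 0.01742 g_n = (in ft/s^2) 1 ft/s^2 = 0.3048 m/s^2, so 0.05539 ft/s^2 = 0.05539 * 0.3048 = 0.016882872 m/s^2. 1 g_n = 9.80665 m/s^2, so 0.01742 g_n = 0.01742 * 9.80665 = 0.17083184 m/s^2. Sum: 0.016882872 + 0.17083184 = 0.18771472 m/s^2. 1 ft/s^2 = 0.3048 m/s^2, so 0.18771472 m/s^2 = 0.18771472 / 0.3048 = 0.61586193 ft/s^2 ≈ 0.6159 ft/s^2 (4 s.f.). Final answer: 0.6159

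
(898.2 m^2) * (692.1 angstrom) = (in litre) 0.06216. Check: 898.2 m^2 is already in m^2. 1 angstrom = 1e-10 m, so 692.1 angstrom = 692.1 * 1e-10 = 6.921e-08 m. Combine: 898.2 m^2 * 6.921e-08 m = 6.2164422e-05 m^3. 1 litre = 0.001 m^3, so 6.2164422e-05 m^3 = 6.2164422e-05 / 0.001 = 0.062164422 litre ≈ 0.06216 litre (4 s.f.).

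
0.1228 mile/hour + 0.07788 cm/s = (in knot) 0.1082. Check: 1 mile/hour = 0.44704 m/s, so 0.1228 mile/hour = 0.1228 * 0.44704 = 0.054896512 m/s. 1 cm/s = 0.01 m/s, so 0.07788 cm/s = 0.07788 * 0.01 = 0.0007788 m/s. Sum: 0.054896512 + 0.0007788 = 0.055675312 m/s. 1 knot = 0.51444444 m/s, so 0.055675312 m/s = 0.055675312 / 0.51444444 = 0.10822415 knot ≈ 0.1082 knot (4 s.f.).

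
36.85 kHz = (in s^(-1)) 1 kHz = 1000 Hz, so 36.85 kHz = 36.85 * 1000 = 36850 Hz. 36850 Hz = 36850 s^(-1) ≈ 3.685e+04 s^(-1) (4 s.f.). Final answer: 3.685e+04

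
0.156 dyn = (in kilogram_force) 1.591e-07. Check: 1 dyn = 1e-05 N, so 0.156 dyn = 0.156 * 1e-05 = 1.56e-06 N. 1 kilogram_force = 9.80665 N, so 1.56e-06 N = 1.56e-06 / 9.80665 = 1.5907573e-07 kilogram_force ≈ 1.591e-07 kilogram_force (4 s.f.).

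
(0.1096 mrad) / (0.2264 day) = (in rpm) 5.35e-08. Check: 1 mrad = 0.001 rad, so 0.1096 mrad = 0.1096 * 0.001 = 0.0001096 rad. 1 day = 86400 s, so 0.2264 day = 0.2264 * 86400 = 19560.96 s. Combine: 0.0001096 rad / 19560.96 s = 5.602997e-09 rad/s. 1 rpm = 0.10471976 rad/s, so 5.602997e-09 rad/s = 5.602997e-09 / 0.10471976 = 5.350468e-08 rpm ≈ 5.35e-08 rpm (4 s.f.).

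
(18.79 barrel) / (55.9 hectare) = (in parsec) 1.732e-22. Check: 1 barrel = 0.15898729 m^3, so 18.79 barrel = 18.79 * 0.15898729 = 2.9873713 m^3. 1 hectare = 10000 m^2, so 55.9 hectare = 55.9 * 10000 = 559000 m^2. Combine: 2.9873713 m^3 / 559000 m^2 = 5.3441347e-06 m. 1 parsec = 3.0856776e+16 m, so 5.3441347e-06 m = 5.3441347e-06 / 3.0856776e+16 = 1.7319161e-22 parsec ≈ 1.732e-22 parsec (4 s.f.).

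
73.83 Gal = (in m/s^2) 1 Gal = 0.01 m/s^2, so 73.83 Gal = 73.83 * 0.01 = 0.7383 m/s^2. Result: 0.7383 m/s^2. Final answer: 0.7383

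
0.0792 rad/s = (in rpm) 0.7563. Check: 1 rpm = 0.10471976 rad/s, so 0.0792 rad/s = 0.0792 / 0.10471976 = 0.75630429 rpm ≈ 0.7563 rpm (4 s.f.).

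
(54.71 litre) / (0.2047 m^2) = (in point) 1 litre = 0.001 m^3, so 54.71 litre = 54.71 * 0.001 = 0.05471 m^3. 0.2047 m^2 is already in m^2. Combine: 0.05471 m^3 / 0.2047 m^2 = 0.26726917 m. 1 point = 0.00035277778 m, so 0.26726917 m = 0.26726917 / 0.00035277778 = 757.61341 point ≈ 757.6 point (4 s.f.). Final answer: 757.6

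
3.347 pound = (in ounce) 1 pound = 0.45359237 kg, so 3.347 pound = 3.347 * 0.45359237 = 1.5181737 kg. 1 ounce = 0.028349523 kg, so 1.5181737 kg = 1.5181737 / 0.028349523 = 53.552 ounce ≈ 53.55 ounce (4 s.f.). Final answer: 53.55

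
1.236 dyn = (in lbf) 1 dyn = 1e-05 N, so 1.236 dyn = 1.236 * 1e-05 = 1.236e-05 N. 1 lbf = 4.4482216 N, so 1.236e-05 N = 1.236e-05 / 4.4482216 = 2.7786385e-06 lbf ≈ 2.779e-06 lbf (4 s.f.). Final answer: 2.779e-06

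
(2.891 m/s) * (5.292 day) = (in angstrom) 1.322e+16. Check: 2.891 m/s is already in m/s. 1 day = 86400 s, so 5.292 day = 5.292 * 86400 = 457228.8 s. Combine: 2.891 m/s * 457228.8 s = 1321848.5 m. 1 angstrom = 1e-10 m, so 1321848.5 m = 1321848.5 / 1e-10 = 1.3218485e+16 angstrom ≈ 1.322e+16 angstrom (4 s.f.).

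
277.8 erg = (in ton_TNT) 6.64e-15. Check: 1 erg = 1e-07 J, so 277.8 erg = 277.8 * 1e-07 = 2.778e-05 J. 1 ton_TNT = 4.184e+09 J, so 2.778e-05 J = 2.778e-05 / 4.184e+09 = 6.6395793e-15 ton_TNT ≈ 6.64e-15 ton_TNT (4 s.f.).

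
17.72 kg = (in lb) 1 lb = 0.45359237 kg, so 17.72 kg = 17.72 / 0.45359237 = 39.065913 lb ≈ 39.07 lb (4 s.f.). Final answer: 39.07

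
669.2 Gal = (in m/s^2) 1 Gal = 0.01 m/s^2, so 669.2 Gal = 669.2 * 0.01 = 6.692 m/s^2. Result: 6.692 m/s^2. Final answer: 6.692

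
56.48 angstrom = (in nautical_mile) 1 angstrom = 1e-10 m, so 56.48 angstrom = 56.48 * 1e-10 = 5.648e-09 m. 1 nautical_mile = 1852 m, so 5.648e-09 m = 5.648e-09 / 1852 = 3.049676e-12 nautical_mile ≈ 3.05e-12 nautical_mile (4 s.f.). Final answer: 3.05e-12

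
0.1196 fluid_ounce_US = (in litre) 1 fluid_ounce_US = 2.957353e-05 m^3, so 0.1196 fluid_ounce_US = 0.1196 * 2.957353e-05 = 3.5369941e-06 m^3. 1 litre = 0.001 m^3, so 3.5369941e-06 m^3 = 3.5369941e-06 / 0.001 = 0.0035369941 litre ≈ 0.003537 litre (4 s.f.). Final answer: 0.003537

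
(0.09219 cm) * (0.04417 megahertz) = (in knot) 1 cm = 0.01 m, so 0.09219 cm = 0.09219 * 0.01 = 0.0009219 m. 1 megahertz = 1000000 Hz, so 0.04417 megahertz = 0.04417 * 1000000 = 44170 Hz. Combine: 0.0009219 m * 44170 Hz = 40.720323 m/s. 1 knot = 0.51444444 m/s, so 40.720323 m/s = 40.720323 / 0.51444444 = 79.153976 knot ≈ 79.15 knot (4 s.f.). Final answer: 79.15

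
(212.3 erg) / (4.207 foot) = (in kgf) 1 erg = 1e-07 J, so 212.3 erg = 212.3 * 1e-07 = 2.123e-05 J. 1 foot = 0.3048 m, so 4.207 foot = 4.207 * 0.3048 = 1.2822936 m. Combine: 2.123e-05 J / 1.2822936 m = 1.6556271e-05 N. 1 kgf = 9.80665 N, so 1.6556271e-05 N = 1.6556271e-05 / 9.80665 = 1.6882698e-06 kgf ≈ 1.688e-06 kgf (4 s.f.). Final answer: 1.688e-06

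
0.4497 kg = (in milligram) 4.497e+05. Check: 1 milligram = 1e-06 kg, so 0.4497 kg = 0.4497 / 1e-06 = 449700 milligram ≈ 4.497e+05 milligram (4 s.f.).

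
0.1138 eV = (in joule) 1.823e-20. Check: 1 eV = 1.6021766e-19 J, so 0.1138 eV = 0.1138 * 1.6021766e-19 = 1.823277e-20 J. 1.823277e-20 J = 1.823277e-20 joule ≈ 1.823e-20 joule (4 s.f.).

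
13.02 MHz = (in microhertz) 1 MHz = 1000000 Hz, so 13.02 MHz = 13.02 * 1000000 = 13020000 Hz. 1 microhertz = 1e-06 Hz, so 13020000 Hz = 13020000 / 1e-06 = 1.302e+13 microhertz. Final answer: 1.302e+13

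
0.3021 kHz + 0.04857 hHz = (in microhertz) 3.07e+08. Check: 1 kHz = 1000 Hz, so 0.3021 kHz = 0.3021 * 1000 = 302.1 Hz. 1 hHz = 100 Hz, so 0.04857 hHz = 0.04857 * 100 = 4.857 Hz. Sum: 302.1 + 4.857 = 306.957 Hz. 1 microhertz = 1e-06 Hz, so 306.957 Hz = 306.957 / 1e-06 = 3.06957e+08 microhertz ≈ 3.07e+08 microhertz (4 s.f.).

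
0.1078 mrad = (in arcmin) 0.3706. Check: 1 mrad = 0.001 rad, so 0.1078 mrad = 0.1078 * 0.001 = 0.0001078 rad. 1 arcmin = 0.00029088821 rad, so 0.0001078 rad = 0.0001078 / 0.00029088821 = 0.3705891 arcmin ≈ 0.3706 arcmin (4 s.f.).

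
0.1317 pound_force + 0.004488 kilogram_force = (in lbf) 0.1416. Check: 1 pound_force = 4.4482216 N, so 0.1317 pound_force = 0.1317 * 4.4482216 = 0.58583079 N. 1 kilogram_force = 9.80665 N, so 0.004488 kilogram_force = 0.004488 * 9.80665 = 0.044012245 N. Sum: 0.58583079 + 0.044012245 = 0.62984303 N. 1 lbf = 4.4482216 N, so 0.62984303 N = 0.62984303 / 4.4482216 = 0.14159435 lbf ≈ 0.1416 lbf (4 s.f.).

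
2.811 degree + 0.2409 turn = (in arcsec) 1 degree = 0.017453293 rad, so 2.811 degree = 2.811 * 0.017453293 = 0.049061205 rad. 1 turn = 6.2831853 rad, so 0.2409 turn = 0.2409 * 6.2831853 = 1.5136193 rad. Sum: 0.049061205 + 1.5136193 = 1.5626805 rad. 1 arcsec = 4.8481368e-06 rad, so 1.5626805 rad = 1.5626805 / 4.8481368e-06 = 322326 arcsec ≈ 3.223e+05 arcsec (4 s.f.). Final answer: 3.223e+05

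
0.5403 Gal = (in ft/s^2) 0.01773. Check: 1 Gal = 0.01 m/s^2, so 0.5403 Gal = 0.5403 * 0.01 = 0.005403 m/s^2. 1 ft/s^2 = 0.3048 m/s^2, so 0.005403 m/s^2 = 0.005403 / 0.3048 = 0.017726378 ft/s^2 ≈ 0.01773 ft/s^2 (4 s.f.).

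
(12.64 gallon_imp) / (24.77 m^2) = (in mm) 1 gallon_imp = 0.00454609 m^3, so 12.64 gallon_imp = 12.64 * 0.00454609 = 0.057462578 m^3. 24.77 m^2 is already in m^2. Combine: 0.057462578 m^3 / 24.77 m^2 = 0.0023198457 m. 1 mm = 0.001 m, so 0.0023198457 m = 0.0023198457 / 0.001 = 2.3198457 mm ≈ 2.32 mm (4 s.f.). Final answer: 2.32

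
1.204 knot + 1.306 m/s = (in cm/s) 1 knot = 0.51444444 m/s, so 1.204 knot = 1.204 * 0.51444444 = 0.61939111 m/s. 1.306 m/s is already in m/s. Sum: 0.61939111 + 1.306 = 1.9253911 m/s. 1 cm/s = 0.01 m/s, so 1.9253911 m/s = 1.9253911 / 0.01 = 192.53911 cm/s ≈ 192.5 cm/s (4 s.f.). Final answer: 192.5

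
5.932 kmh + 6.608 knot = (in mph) 1 kmh = 0.27777778 m/s, so 5.932 kmh = 5.932 * 0.27777778 = 1.6477778 m/s. 1 knot = 0.51444444 m/s, so 6.608 knot = 6.608 * 0.51444444 = 3.3994489 m/s. Sum: 1.6477778 + 3.3994489 = 5.0472267 m/s. 1 mph = 0.44704 m/s, so 5.0472267 m/s = 5.0472267 / 0.44704 = 11.290325 mph ≈ 11.29 mph (4 s.f.). Final answer: 11.29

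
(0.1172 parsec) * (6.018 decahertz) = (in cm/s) 2.176e+19. Check: 1 parsec = 3.0856776e+16 m, so 0.1172 parsec = 0.1172 * 3.0856776e+16 = 3.6164141e+15 m. 1 decahertz = 10 Hz, so 6.018 decahertz = 6.018 * 10 = 60.18 Hz. Combine: 3.6164141e+15 m * 60.18 Hz = 2.176358e+17 m/s. 1 cm/s = 0.01 m/s, so 2.176358e+17 m/s = 2.176358e+17 / 0.01 = 2.176358e+19 cm/s ≈ 2.176e+19 cm/s (4 s.f.).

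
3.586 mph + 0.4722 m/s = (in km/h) 7.471. Check: 1 mph = 0.44704 m/s, so 3.586 mph = 3.586 * 0.44704 = 1.6030854 m/s. 0.4722 m/s is already in m/s. Sum: 1.6030854 + 0.4722 = 2.0752854 m/s. 1 km/h = 0.27777778 m/s, so 2.0752854 m/s = 2.0752854 / 0.27777778 = 7.4710276 km/h ≈ 7.471 km/h (4 s.f.).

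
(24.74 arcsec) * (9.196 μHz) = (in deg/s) 1 arcsec = 4.8481368e-06 rad, so 24.74 arcsec = 24.74 * 4.8481368e-06 = 0.0001199429 rad. 1 μHz = 1e-06 Hz, so 9.196 μHz = 9.196 * 1e-06 = 9.196e-06 Hz. Combine: 0.0001199429 rad * 9.196e-06 Hz = 1.102995e-09 rad/s. 1 deg/s = 0.017453293 rad/s, so 1.102995e-09 rad/s = 1.102995e-09 / 0.017453293 = 6.3196956e-08 deg/s ≈ 6.32e-08 deg/s (4 s.f.). Final answer: 6.32e-08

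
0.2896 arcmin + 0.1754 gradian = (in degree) 0.1627. Check: 1 arcmin = 0.00029088821 rad, so 0.2896 arcmin = 0.2896 * 0.00029088821 = 8.4241225e-05 rad. 1 gradian = 0.015707963 rad, so 0.1754 gradian = 0.1754 * 0.015707963 = 0.0027551768 rad. Sum: 8.4241225e-05 + 0.0027551768 = 0.002839418 rad. 1 degree = 0.017453293 rad, so 0.002839418 rad = 0.002839418 / 0.017453293 = 0.16268667 degree ≈ 0.1627 degree (4 s.f.).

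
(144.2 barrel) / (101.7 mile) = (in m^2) 1 barrel = 0.15898729 m^3, so 144.2 barrel = 144.2 * 0.15898729 = 22.925968 m^3. 1 mile = 1609.344 m, so 101.7 mile = 101.7 * 1609.344 = 163670.28 m. Combine: 22.925968 m^3 / 163670.28 m = 0.0001400741 m^2. Result: 0.0001400741 m^2 ≈ 0.0001401 m^2 (4 s.f.). Final answer: 0.0001401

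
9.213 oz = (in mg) 1 oz = 0.028349523 kg, so 9.213 oz = 9.213 * 0.028349523 = 0.26118416 kg. 1 mg = 1e-06 kg, so 0.26118416 kg = 0.26118416 / 1e-06 = 261184.16 mg ≈ 2.612e+05 mg (4 s.f.). Final answer: 2.612e+05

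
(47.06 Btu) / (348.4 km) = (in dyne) 1.425e+04. Check: 1 Btu = 1055.0559 J, so 47.06 Btu = 47.06 * 1055.0559 = 49650.928 J. 1 km = 1000 m, so 348.4 km = 348.4 * 1000 = 348400 m. Combine: 49650.928 J / 348400 m = 0.14251128 N. 1 dyne = 1e-05 N, so 0.14251128 N = 0.14251128 / 1e-05 = 14251.128 dyne ≈ 1.425e+04 dyne (4 s.f.).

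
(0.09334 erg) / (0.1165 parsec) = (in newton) 2.597e-24. Check: 1 erg = 1e-07 J, so 0.09334 erg = 0.09334 * 1e-07 = 9.334e-09 J. 1 parsec = 3.0856776e+16 m, so 0.1165 parsec = 0.1165 * 3.0856776e+16 = 3.5948144e+15 m. Combine: 9.334e-09 J / 3.5948144e+15 m = 2.5965179e-24 N. 2.5965179e-24 N = 2.5965179e-24 newton ≈ 2.597e-24 newton (4 s.f.).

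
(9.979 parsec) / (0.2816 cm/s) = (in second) 1 parsec = 3.0856776e+16 m, so 9.979 parsec = 9.979 * 3.0856776e+16 = 3.0791977e+17 m. 1 cm/s = 0.01 m/s, so 0.2816 cm/s = 0.2816 * 0.01 = 0.002816 m/s. Combine: 3.0791977e+17 m / 0.002816 m/s = 1.0934651e+20 s. 1.0934651e+20 s = 1.0934651e+20 second ≈ 1.093e+20 second (4 s.f.). Final answer: 1.093e+20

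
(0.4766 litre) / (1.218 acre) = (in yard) 1.057e-07. Check: 1 litre = 0.001 m^3, so 0.4766 litre = 0.4766 * 0.001 = 0.0004766 m^3. 1 acre = 4046.8564 m^2, so 1.218 acre = 1.218 * 4046.8564 = 4929.0711 m^2. Combine: 0.0004766 m^3 / 4929.0711 m^2 = 9.6691646e-08 m. 1 yard = 0.9144 m, so 9.6691646e-08 m = 9.6691646e-08 / 0.9144 = 1.0574327e-07 yard ≈ 1.057e-07 yard (4 s.f.).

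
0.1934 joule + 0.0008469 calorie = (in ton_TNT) 0.1934 joule = 0.1934 J. 1 calorie = 4.184 J, so 0.0008469 calorie = 0.0008469 * 4.184 = 0.0035434296 J. Sum: 0.1934 + 0.0035434296 = 0.19694343 J. 1 ton_TNT = 4.184e+09 J, so 0.19694343 J = 0.19694343 / 4.184e+09 = 4.7070609e-11 ton_TNT ≈ 4.707e-11 ton_TNT (4 s.f.). Final answer: 4.707e-11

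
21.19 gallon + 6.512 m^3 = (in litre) 6592. Check: 1 gallon = 0.0037854118 m^3, so 21.19 gallon = 21.19 * 0.0037854118 = 0.080212876 m^3. 6.512 m^3 is already in m^3. Sum: 0.080212876 + 6.512 = 6.5922129 m^3. 1 litre = 0.001 m^3, so 6.5922129 m^3 = 6.5922129 / 0.001 = 6592.2129 litre ≈ 6592 litre (4 s.f.).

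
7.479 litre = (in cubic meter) 1 litre = 0.001 m^3, so 7.479 litre = 7.479 * 0.001 = 0.007479 m^3. 0.007479 m^3 = 0.007479 cubic meter. Final answer: 0.007479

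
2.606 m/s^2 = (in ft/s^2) 8.55. Check: 1 ft/s^2 = 0.3048 m/s^2, so 2.606 m/s^2 = 2.606 / 0.3048 = 8.5498688 ft/s^2 ≈ 8.55 ft/s^2 (4 s.f.).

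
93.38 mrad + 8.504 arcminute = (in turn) 1 mrad = 0.001 rad, so 93.38 mrad = 93.38 * 0.001 = 0.09338 rad. 1 arcminute = 0.00029088821 rad, so 8.504 arcminute = 8.504 * 0.00029088821 = 0.0024737133 rad. Sum: 0.09338 + 0.0024737133 = 0.095853713 rad. 1 turn = 6.2831853 rad, so 0.095853713 rad = 0.095853713 / 6.2831853 = 0.015255592 turn ≈ 0.01526 turn (4 s.f.). Final answer: 0.01526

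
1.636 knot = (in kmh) 3.03. Check: 1 knot = 0.51444444 m/s, so 1.636 knot = 1.636 * 0.51444444 = 0.84163111 m/s. 1 kmh = 0.27777778 m/s, so 0.84163111 m/s = 0.84163111 / 0.27777778 = 3.029872 kmh ≈ 3.03 kmh (4 s.f.).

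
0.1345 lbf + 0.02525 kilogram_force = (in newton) 1 lbf = 4.4482216 N, so 0.1345 lbf = 0.1345 * 4.4482216 = 0.59828581 N. 1 kilogram_force = 9.80665 N, so 0.02525 kilogram_force = 0.02525 * 9.80665 = 0.24761791 N. Sum: 0.59828581 + 0.24761791 = 0.84590372 N. 0.84590372 N = 0.84590372 newton ≈ 0.8459 newton (4 s.f.). Final answer: 0.8459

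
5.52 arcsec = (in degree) 1 arcsec = 4.8481368e-06 rad, so 5.52 arcsec = 5.52 * 4.8481368e-06 = 2.6761715e-05 rad. 1 degree = 0.017453293 rad, so 2.6761715e-05 rad = 2.6761715e-05 / 0.017453293 = 0.0015333333 degree ≈ 0.001533 degree (4 s.f.). Final answer: 0.001533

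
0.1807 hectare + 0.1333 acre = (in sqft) 2.526e+04. Check: 1 hectare = 10000 m^2, so 0.1807 hectare = 0.1807 * 10000 = 1807 m^2. 1 acre = 4046.8564 m^2, so 0.1333 acre = 0.1333 * 4046.8564 = 539.44596 m^2. Sum: 1807 + 539.44596 = 2346.446 m^2. 1 sqft = 0.09290304 m^2, so 2346.446 m^2 = 2346.446 / 0.09290304 = 25256.934 sqft ≈ 2.526e+04 sqft (4 s.f.).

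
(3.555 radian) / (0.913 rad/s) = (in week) 3.555 radian = 3.555 rad. 0.913 rad/s is already in rad/s. Combine: 3.555 rad / 0.913 rad/s = 3.8937568 s. 1 week = 604800 s, so 3.8937568 s = 3.8937568 / 604800 = 6.43809e-06 week ≈ 6.438e-06 week (4 s.f.). Final answer: 6.438e-06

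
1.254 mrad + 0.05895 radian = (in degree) 1 mrad = 0.001 rad, so 1.254 mrad = 1.254 * 0.001 = 0.001254 rad. 0.05895 radian = 0.05895 rad. Sum: 0.001254 + 0.05895 = 0.060204 rad. 1 degree = 0.017453293 rad, so 0.060204 rad = 0.060204 / 0.017453293 = 3.4494351 degree ≈ 3.449 degree (4 s.f.). Final answer: 3.449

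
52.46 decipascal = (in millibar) 0.05246. Check: 1 decipascal = 0.1 Pa, so 52.46 decipascal = 52.46 * 0.1 = 5.246 Pa. 1 millibar = 100 Pa, so 5.246 Pa = 5.246 / 100 = 0.05246 millibar.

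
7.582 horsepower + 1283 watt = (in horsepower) 1 horsepower = 745.69987 W, so 7.582 horsepower = 7.582 * 745.69987 = 5653.8964 W. 1283 watt = 1283 W. Sum: 5653.8964 + 1283 = 6936.8964 W. 1 horsepower = 745.69987 W, so 6936.8964 W = 6936.8964 / 745.69987 = 9.3025313 horsepower ≈ 9.303 horsepower (4 s.f.). Final answer: 9.303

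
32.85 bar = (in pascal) 1 bar = 100000 Pa, so 32.85 bar = 32.85 * 100000 = 3285000 Pa. 3285000 Pa = 3285000 pascal ≈ 3.285e+06 pascal (4 s.f.). Final answer: 3.285e+06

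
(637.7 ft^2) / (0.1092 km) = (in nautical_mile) 0.0002929. Check: 1 ft^2 = 0.09290304 m^2, so 637.7 ft^2 = 637.7 * 0.09290304 = 59.244269 m^2. 1 km = 1000 m, so 0.1092 km = 0.1092 * 1000 = 109.2 m. Combine: 59.244269 m^2 / 109.2 m = 0.54252993 m. 1 nautical_mile = 1852 m, so 0.54252993 m = 0.54252993 / 1852 = 0.00029294273 nautical_mile ≈ 0.0002929 nautical_mile (4 s.f.).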